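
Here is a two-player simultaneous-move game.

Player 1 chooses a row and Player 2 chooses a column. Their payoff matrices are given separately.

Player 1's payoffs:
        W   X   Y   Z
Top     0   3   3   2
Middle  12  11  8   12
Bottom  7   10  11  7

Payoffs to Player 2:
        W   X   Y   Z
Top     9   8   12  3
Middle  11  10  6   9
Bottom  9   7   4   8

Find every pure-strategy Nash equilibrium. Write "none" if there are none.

The unique pure-strategy Nash equilibrium is (Middle, W).

For each strategy profile, look for a profitable unilateral deviation.
(Top, W): Player 1 can switch to Middle (0 → 12). Not NE.
(Top, X): Player 1 can switch to Middle (3 → 11). Not NE.
(Top, Y): Player 1 can switch to Middle (3 → 8). Not NE.
(Top, Z): Player 1 can switch to Middle (2 → 12). Not NE.
(Middle, W): Player 1 gets 12, best alternative 7; Player 2 gets 11, best alternative 10. No profitable deviation — NE.
(Middle, X): Player 2 can switch to W (10 → 11). Not NE.
(Middle, Y): Player 1 can switch to Bottom (8 → 11). Not NE.
(Middle, Z): Player 2 can switch to W (9 → 11). Not NE.
(Bottom, W): Player 1 can switch to Middle (7 → 12). Not NE.
(Bottom, X): Player 1 can switch to Middle (10 → 11). Not NE.
(Bottom, Y): Player 2 can switch to W (4 → 9). Not NE.
(The remaining 1 profile has a profitable deviation by the same check.)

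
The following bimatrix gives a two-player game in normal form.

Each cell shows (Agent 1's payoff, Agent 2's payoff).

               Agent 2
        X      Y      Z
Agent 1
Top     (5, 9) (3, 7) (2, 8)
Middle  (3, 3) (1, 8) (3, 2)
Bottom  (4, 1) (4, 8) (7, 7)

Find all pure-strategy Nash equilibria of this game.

For each strategy profile, look for a profitable unilateral deviation.
(Top, X): Agent 1 gets 5, best alternative 4; Agent 2 gets 9, best alternative 8. No profitable deviation — NE.
(Top, Y): Agent 1 can switch to Bottom (3 → 4). Not NE.
(Top, Z): Agent 1 can switch to Middle (2 → 3). Not NE.
(Middle, X): Agent 1 can switch to Top (3 → 5). Not NE.
(Middle, Y): Agent 1 can switch to Top (1 → 3). Not NE.
(Middle, Z): Agent 1 can switch to Bottom (3 → 7). Not NE.
(Bottom, X): Agent 1 can switch to Top (4 → 5). Not NE.
(Bottom, Y): Agent 1 gets 4, best alternative 3; Agent 2 gets 8, best alternative 7. No profitable deviation — NE.
(The remaining 1 profile has a profitable deviation by the same check.)

(Top, X); (Bottom, Y)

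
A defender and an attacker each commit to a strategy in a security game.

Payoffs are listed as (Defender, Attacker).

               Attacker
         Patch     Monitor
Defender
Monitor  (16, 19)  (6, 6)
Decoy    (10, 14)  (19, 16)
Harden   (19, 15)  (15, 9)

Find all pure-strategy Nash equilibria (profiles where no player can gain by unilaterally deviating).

Defender against Patch: payoffs 16, 10, 19 → best response Harden.
Defender against Monitor: payoffs 6, 19, 15 → best response Decoy.
Attacker against Monitor: payoffs 19, 6 → best response Patch.
Attacker against Decoy: payoffs 14, 16 → best response Monitor.
Attacker against Harden: payoffs 15, 9 → best response Patch.
Mutual best responses: (Decoy, Monitor); (Harden, Patch).

The pure Nash equilibria are (Decoy, Monitor); (Harden, Patch).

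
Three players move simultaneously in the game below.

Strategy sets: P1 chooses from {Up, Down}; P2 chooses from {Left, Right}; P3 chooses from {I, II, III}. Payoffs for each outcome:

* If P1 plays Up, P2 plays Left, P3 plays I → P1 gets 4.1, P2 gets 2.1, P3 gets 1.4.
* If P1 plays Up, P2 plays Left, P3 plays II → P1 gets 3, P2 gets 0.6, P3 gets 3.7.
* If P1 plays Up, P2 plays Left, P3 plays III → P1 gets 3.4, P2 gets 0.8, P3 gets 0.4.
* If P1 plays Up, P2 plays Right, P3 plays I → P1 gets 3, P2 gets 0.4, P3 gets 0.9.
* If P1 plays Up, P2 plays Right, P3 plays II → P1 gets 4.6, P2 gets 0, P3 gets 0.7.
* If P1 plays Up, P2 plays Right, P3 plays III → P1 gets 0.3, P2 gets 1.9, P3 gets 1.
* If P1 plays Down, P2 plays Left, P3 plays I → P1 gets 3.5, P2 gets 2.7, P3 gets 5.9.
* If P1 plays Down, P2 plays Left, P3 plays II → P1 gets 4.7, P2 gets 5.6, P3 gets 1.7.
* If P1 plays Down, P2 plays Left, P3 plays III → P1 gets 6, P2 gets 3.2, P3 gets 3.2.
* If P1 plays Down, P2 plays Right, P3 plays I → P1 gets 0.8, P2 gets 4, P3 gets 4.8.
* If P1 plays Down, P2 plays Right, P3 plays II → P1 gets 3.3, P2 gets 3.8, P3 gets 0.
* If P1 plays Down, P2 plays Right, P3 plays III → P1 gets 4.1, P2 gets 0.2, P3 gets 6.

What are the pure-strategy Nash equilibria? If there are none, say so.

Check each profile: it is a Nash equilibrium iff no player can strictly gain by switching unilaterally.
(Up, Left, I): P3 can switch to II (1.4 → 3.7). Not NE.
(Up, Left, II): P1 can switch to Down (3 → 4.7). Not NE.
(Up, Left, III): P1 can switch to Down (3.4 → 6). Not NE.
(Up, Right, I): P2 can switch to Left (0.4 → 2.1). Not NE.
(Up, Right, II): P2 can switch to Left (0 → 0.6). Not NE.
(Up, Right, III): P1 can switch to Down (0.3 → 4.1). Not NE.
(The remaining 6 profiles each have a profitable deviation by the same check.)

none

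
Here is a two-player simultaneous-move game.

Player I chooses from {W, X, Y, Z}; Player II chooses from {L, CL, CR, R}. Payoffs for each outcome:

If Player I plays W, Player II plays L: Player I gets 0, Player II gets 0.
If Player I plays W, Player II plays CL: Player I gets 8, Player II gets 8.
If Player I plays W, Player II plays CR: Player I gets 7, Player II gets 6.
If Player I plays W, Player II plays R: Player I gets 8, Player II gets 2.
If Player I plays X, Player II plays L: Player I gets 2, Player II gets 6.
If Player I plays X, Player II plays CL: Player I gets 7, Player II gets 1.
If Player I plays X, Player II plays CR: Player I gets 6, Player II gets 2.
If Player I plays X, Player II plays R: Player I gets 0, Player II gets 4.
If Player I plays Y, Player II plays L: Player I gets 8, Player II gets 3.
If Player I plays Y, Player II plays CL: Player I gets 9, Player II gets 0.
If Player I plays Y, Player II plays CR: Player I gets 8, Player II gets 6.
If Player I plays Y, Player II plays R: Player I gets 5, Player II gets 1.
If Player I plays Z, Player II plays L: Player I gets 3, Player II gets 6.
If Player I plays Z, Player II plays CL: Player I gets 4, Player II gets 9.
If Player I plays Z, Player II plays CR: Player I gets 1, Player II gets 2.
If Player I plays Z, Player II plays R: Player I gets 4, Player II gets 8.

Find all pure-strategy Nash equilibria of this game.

Player I against L: payoffs 0, 2, 8, 3 → best response Y.
Player I against CL: payoffs 8, 7, 9, 4 → best response Y.
Player I against CR: payoffs 7, 6, 8, 1 → best response Y.
Player I against R: payoffs 8, 0, 5, 4 → best response W.
Player II against W: payoffs 0, 8, 6, 2 → best response CL.
Player II against X: payoffs 6, 1, 2, 4 → best response L.
Player II against Y: payoffs 3, 0, 6, 1 → best response CR.
Player II against Z: payoffs 6, 9, 2, 8 → best response CL.
Mutual best responses: (Y, CR).

(Y, CR)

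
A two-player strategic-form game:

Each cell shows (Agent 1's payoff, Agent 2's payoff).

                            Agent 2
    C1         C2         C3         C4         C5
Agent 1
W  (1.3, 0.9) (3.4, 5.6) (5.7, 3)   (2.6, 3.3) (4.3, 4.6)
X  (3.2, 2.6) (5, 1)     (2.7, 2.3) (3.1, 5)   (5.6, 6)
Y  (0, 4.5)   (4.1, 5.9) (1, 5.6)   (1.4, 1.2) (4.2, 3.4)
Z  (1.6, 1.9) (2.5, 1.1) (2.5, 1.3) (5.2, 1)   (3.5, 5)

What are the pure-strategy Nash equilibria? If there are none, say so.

Agent 1 against C1: payoffs 1.3, 3.2, 0, 1.6 → best response X.
Agent 1 against C2: payoffs 3.4, 5, 4.1, 2.5 → best response X.
Agent 1 against C3: payoffs 5.7, 2.7, 1, 2.5 → best response W.
Agent 1 against C4: payoffs 2.6, 3.1, 1.4, 5.2 → best response Z.
Agent 1 against C5: payoffs 4.3, 5.6, 4.2, 3.5 → best response X.
Agent 2 against W: payoffs 0.9, 5.6, 3, 3.3, 4.6 → best response C2.
Agent 2 against X: payoffs 2.6, 1, 2.3, 5, 6 → best response C5.
Agent 2 against Y: payoffs 4.5, 5.9, 5.6, 1.2, 3.4 → best response C2.
Agent 2 against Z: payoffs 1.9, 1.1, 1.3, 1, 5 → best response C5.
Mutual best responses: (X, C5).

(X, C5)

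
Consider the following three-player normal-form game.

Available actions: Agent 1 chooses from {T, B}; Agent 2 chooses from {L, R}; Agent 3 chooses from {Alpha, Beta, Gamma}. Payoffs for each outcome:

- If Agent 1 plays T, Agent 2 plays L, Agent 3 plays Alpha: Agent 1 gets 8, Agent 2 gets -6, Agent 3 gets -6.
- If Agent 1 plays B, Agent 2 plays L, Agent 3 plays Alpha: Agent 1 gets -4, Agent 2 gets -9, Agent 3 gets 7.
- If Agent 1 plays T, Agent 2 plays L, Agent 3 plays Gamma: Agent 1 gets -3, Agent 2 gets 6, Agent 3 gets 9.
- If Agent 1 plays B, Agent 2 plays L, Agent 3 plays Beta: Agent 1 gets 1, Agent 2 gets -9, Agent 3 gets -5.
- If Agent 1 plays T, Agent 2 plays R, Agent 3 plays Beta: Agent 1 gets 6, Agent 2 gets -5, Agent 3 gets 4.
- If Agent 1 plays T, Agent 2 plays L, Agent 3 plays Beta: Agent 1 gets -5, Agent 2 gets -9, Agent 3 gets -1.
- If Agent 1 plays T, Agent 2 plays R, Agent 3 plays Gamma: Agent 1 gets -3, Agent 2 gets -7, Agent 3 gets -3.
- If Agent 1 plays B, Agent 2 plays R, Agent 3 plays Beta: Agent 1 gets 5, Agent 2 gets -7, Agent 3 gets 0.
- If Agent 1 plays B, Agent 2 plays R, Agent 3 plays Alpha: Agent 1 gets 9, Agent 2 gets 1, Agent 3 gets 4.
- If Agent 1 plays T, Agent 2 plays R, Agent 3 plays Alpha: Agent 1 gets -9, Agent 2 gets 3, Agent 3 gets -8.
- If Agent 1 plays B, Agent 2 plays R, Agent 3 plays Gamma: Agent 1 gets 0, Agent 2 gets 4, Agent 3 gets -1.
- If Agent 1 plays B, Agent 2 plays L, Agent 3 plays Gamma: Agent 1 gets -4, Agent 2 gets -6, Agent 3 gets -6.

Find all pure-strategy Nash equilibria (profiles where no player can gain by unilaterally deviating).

(T, L, Alpha): Agent 2 can switch to R (-6 → 3). Not NE.
(T, L, Beta): Agent 1 can switch to B (-5 → 1). Not NE.
(T, L, Gamma): Agent 1 gets -3, best alternative -4; Agent 2 gets 6, best alternative -7; Agent 3 gets 9, best alternative -1. No profitable deviation — NE.
(T, R, Alpha): Agent 1 can switch to B (-9 → 9). Not NE.
(T, R, Beta): Agent 1 gets 6, best alternative 5; Agent 2 gets -5, best alternative -9; Agent 3 gets 4, best alternative -3. No profitable deviation — NE.
(T, R, Gamma): Agent 1 can switch to B (-3 → 0). Not NE.
(B, L, Alpha): Agent 1 can switch to T (-4 → 8). Not NE.
(B, L, Beta): Agent 2 can switch to R (-9 → -7). Not NE.
(B, L, Gamma): Agent 1 can switch to T (-4 → -3). Not NE.
(B, R, Alpha): Agent 1 gets 9, best alternative -9; Agent 2 gets 1, best alternative -9; Agent 3 gets 4, best alternative 0. No profitable deviation — NE.
(B, R, Beta): Agent 1 can switch to T (5 → 6). Not NE.
(B, R, Gamma): Agent 3 can switch to Alpha (-1 → 4). Not NE.

(T, L, Gamma) and (T, R, Beta) and (B, R, Alpha)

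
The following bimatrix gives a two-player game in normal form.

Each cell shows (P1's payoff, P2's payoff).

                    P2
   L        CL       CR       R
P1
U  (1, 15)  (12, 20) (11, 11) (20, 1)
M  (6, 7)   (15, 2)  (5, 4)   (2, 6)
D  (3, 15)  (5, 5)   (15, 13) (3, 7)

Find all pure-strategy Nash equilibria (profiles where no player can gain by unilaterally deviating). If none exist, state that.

(M, L)

(U, L): P1 can switch to M (1 → 6). Not NE.
(U, CL): P1 can switch to M (12 → 15). Not NE.
(U, CR): P1 can switch to D (11 → 15). Not NE.
(U, R): P2 can switch to L (1 → 15). Not NE.
(M, L): P1 gets 6, best alternative 3; P2 gets 7, best alternative 6. No profitable deviation — NE.
(M, CL): P2 can switch to L (2 → 7). Not NE.
(M, CR): P1 can switch to U (5 → 11). Not NE.
(M, R): P1 can switch to U (2 → 20). Not NE.
(D, L): P1 can switch to M (3 → 6). Not NE.
(The remaining 3 profiles each have a profitable deviation by the same check.)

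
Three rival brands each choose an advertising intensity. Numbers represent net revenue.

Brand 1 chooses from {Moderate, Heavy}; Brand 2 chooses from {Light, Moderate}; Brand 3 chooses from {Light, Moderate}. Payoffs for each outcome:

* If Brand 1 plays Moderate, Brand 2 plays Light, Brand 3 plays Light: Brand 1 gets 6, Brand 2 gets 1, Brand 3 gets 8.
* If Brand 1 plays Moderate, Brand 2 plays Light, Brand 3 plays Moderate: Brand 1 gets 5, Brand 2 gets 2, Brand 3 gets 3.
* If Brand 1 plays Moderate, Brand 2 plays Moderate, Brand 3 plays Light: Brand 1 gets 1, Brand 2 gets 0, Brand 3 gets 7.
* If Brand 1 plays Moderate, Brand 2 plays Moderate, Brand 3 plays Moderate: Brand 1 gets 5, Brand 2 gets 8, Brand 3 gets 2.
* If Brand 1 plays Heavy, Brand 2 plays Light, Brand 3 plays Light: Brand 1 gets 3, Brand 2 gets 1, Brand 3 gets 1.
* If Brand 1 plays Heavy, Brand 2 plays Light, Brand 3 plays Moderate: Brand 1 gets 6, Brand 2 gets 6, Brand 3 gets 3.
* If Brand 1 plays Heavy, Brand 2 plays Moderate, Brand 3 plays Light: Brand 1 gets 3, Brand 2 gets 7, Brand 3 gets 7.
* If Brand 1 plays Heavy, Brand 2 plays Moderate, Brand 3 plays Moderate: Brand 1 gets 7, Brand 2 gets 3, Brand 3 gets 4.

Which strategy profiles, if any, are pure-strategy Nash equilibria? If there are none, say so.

(Moderate, Light, Light): Brand 1 gets 6, best alternative 3; Brand 2 gets 1, best alternative 0; Brand 3 gets 8, best alternative 3. No profitable deviation — NE.
(Moderate, Light, Moderate): Brand 1 can switch to Heavy (5 → 6). Not NE.
(Moderate, Moderate, Light): Brand 1 can switch to Heavy (1 → 3). Not NE.
(Moderate, Moderate, Moderate): Brand 1 can switch to Heavy (5 → 7). Not NE.
(Heavy, Light, Light): Brand 1 can switch to Moderate (3 → 6). Not NE.
(Heavy, Light, Moderate): Brand 1 gets 6, best alternative 5; Brand 2 gets 6, best alternative 3; Brand 3 gets 3, best alternative 1. No profitable deviation — NE.
(Heavy, Moderate, Light): Brand 1 gets 3, best alternative 1; Brand 2 gets 7, best alternative 1; Brand 3 gets 7, best alternative 4. No profitable deviation — NE.
(Heavy, Moderate, Moderate): Brand 2 can switch to Light (3 → 6). Not NE.

Pure-strategy Nash equilibria: (Moderate, Light, Light) and (Heavy, Light, Moderate) and (Heavy, Moderate, Light)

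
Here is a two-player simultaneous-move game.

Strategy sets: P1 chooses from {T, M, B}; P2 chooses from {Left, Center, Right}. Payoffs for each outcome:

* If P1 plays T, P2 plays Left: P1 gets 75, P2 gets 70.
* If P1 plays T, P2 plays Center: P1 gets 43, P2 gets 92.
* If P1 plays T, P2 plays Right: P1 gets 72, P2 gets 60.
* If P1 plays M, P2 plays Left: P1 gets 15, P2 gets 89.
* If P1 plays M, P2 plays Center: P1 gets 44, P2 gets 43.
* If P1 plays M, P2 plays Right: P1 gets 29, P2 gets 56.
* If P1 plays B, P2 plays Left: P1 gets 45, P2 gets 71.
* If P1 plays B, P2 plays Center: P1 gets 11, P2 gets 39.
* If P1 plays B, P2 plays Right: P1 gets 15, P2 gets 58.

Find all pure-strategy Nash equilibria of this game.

No pure-strategy Nash equilibrium.

P1 against Left: payoffs 75, 15, 45 → best response T.
P1 against Center: payoffs 43, 44, 11 → best response M.
P1 against Right: payoffs 72, 29, 15 → best response T.
P2 against T: payoffs 70, 92, 60 → best response Center.
P2 against M: payoffs 89, 43, 56 → best response Left.
P2 against B: payoffs 71, 39, 58 → best response Left.
No profile is a mutual best response for all players.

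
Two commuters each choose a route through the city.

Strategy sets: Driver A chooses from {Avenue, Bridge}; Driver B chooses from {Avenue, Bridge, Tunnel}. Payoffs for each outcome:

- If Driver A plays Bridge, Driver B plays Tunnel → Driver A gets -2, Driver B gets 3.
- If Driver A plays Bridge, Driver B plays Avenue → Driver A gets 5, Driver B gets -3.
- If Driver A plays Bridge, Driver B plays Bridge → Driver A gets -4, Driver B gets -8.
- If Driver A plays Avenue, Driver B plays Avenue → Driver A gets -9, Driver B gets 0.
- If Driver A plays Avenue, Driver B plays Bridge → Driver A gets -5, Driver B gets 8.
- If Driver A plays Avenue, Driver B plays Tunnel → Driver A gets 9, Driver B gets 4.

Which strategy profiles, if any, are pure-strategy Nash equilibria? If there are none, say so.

No pure-strategy Nash equilibrium.

(Avenue, Avenue): Driver A can switch to Bridge (-9 → 5). Not NE.
(Avenue, Bridge): Driver A can switch to Bridge (-5 → -4). Not NE.
(Avenue, Tunnel): Driver B can switch to Bridge (4 → 8). Not NE.
(Bridge, Avenue): Driver B can switch to Tunnel (-3 → 3). Not NE.
(Bridge, Bridge): Driver B can switch to Avenue (-8 → -3). Not NE.
(Bridge, Tunnel): Driver A can switch to Avenue (-2 → 9). Not NE.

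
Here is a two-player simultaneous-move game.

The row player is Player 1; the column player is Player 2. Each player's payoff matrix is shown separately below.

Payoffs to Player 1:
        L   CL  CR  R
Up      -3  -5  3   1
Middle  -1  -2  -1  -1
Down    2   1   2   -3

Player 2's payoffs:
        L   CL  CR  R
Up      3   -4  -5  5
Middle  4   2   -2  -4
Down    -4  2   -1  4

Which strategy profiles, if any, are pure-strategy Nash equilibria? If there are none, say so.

(Up, R)

Player 1 against L: payoffs -3, -1, 2 → best response Down.
Player 1 against CL: payoffs -5, -2, 1 → best response Down.
Player 1 against CR: payoffs 3, -1, 2 → best response Up.
Player 1 against R: payoffs 1, -1, -3 → best response Up.
Player 2 against Up: payoffs 3, -4, -5, 5 → best response R.
Player 2 against Middle: payoffs 4, 2, -2, -4 → best response L.
Player 2 against Down: payoffs -4, 2, -1, 4 → best response R.
Mutual best responses: (Up, R).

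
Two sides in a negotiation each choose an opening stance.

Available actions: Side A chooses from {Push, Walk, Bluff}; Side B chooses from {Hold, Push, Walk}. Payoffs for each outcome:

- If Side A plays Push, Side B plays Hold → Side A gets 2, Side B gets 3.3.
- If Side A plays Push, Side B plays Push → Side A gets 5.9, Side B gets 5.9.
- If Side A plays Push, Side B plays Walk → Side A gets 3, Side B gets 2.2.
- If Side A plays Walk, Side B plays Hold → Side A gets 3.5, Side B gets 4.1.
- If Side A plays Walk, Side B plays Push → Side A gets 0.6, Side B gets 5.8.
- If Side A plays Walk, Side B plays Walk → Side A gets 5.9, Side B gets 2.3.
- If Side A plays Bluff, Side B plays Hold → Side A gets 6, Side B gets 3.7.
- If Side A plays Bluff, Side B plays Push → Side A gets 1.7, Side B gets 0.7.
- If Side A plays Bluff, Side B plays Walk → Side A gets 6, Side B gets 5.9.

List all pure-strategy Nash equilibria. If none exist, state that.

(Push, Push); (Bluff, Walk)

(Push, Hold): Side A can switch to Walk (2 → 3.5). Not NE.
(Push, Push): Side A gets 5.9, best alternative 1.7; Side B gets 5.9, best alternative 3.3. No profitable deviation — NE.
(Push, Walk): Side A can switch to Walk (3 → 5.9). Not NE.
(Walk, Hold): Side A can switch to Bluff (3.5 → 6). Not NE.
(Walk, Push): Side A can switch to Push (0.6 → 5.9). Not NE.
(Walk, Walk): Side A can switch to Bluff (5.9 → 6). Not NE.
(Bluff, Hold): Side B can switch to Walk (3.7 → 5.9). Not NE.
(Bluff, Push): Side A can switch to Push (1.7 → 5.9). Not NE.
(Bluff, Walk): Side A gets 6, best alternative 5.9; Side B gets 5.9, best alternative 3.7. No profitable deviation — NE.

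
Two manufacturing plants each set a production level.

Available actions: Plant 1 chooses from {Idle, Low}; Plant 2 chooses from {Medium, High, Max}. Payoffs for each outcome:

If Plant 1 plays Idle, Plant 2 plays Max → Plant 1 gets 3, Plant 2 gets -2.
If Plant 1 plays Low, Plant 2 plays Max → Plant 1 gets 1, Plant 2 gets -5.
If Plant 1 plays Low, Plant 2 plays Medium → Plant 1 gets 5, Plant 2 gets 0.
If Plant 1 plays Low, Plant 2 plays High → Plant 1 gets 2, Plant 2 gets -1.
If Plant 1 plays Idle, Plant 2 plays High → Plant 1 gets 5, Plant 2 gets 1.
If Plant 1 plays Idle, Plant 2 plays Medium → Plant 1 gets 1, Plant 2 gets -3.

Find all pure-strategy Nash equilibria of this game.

The pure Nash equilibria are (Idle, High) and (Low, Medium).

(Idle, Medium): Plant 1 can switch to Low (1 → 5). Not NE.
(Idle, High): Plant 1 gets 5, best alternative 2; Plant 2 gets 1, best alternative -2. No profitable deviation — NE.
(Idle, Max): Plant 2 can switch to High (-2 → 1). Not NE.
(Low, Medium): Plant 1 gets 5, best alternative 1; Plant 2 gets 0, best alternative -1. No profitable deviation — NE.
(Low, High): Plant 1 can switch to Idle (2 → 5). Not NE.
(Low, Max): Plant 1 can switch to Idle (1 → 3). Not NE.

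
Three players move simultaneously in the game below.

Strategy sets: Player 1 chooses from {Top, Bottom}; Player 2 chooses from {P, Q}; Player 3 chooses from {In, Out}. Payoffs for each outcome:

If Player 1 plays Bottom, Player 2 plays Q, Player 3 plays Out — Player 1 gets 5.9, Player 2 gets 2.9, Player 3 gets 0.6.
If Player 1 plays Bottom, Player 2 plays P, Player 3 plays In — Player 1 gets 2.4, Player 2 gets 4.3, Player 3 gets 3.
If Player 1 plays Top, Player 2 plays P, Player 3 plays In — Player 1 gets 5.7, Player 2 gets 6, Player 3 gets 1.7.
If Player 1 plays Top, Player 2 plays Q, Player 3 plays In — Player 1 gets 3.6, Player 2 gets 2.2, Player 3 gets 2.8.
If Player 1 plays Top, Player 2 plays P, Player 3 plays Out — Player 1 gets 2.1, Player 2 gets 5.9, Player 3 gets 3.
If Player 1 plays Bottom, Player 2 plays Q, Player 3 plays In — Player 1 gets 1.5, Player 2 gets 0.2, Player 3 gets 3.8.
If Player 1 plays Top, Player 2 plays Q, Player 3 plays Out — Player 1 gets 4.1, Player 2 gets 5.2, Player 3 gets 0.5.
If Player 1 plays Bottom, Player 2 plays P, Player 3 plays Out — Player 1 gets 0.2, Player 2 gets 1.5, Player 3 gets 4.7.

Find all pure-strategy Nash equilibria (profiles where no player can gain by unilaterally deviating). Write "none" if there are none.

The unique pure-strategy Nash equilibrium is (Top, P, Out).

Player 1 against (P, In): payoffs 5.7, 2.4 → best response Top.
Player 1 against (P, Out): payoffs 2.1, 0.2 → best response Top.
Player 1 against (Q, In): payoffs 3.6, 1.5 → best response Top.
Player 1 against (Q, Out): payoffs 4.1, 5.9 → best response Bottom.
Player 2 against (Top, In): payoffs 6, 2.2 → best response P.
Player 2 against (Top, Out): payoffs 5.9, 5.2 → best response P.
Player 2 against (Bottom, In): payoffs 4.3, 0.2 → best response P.
Player 2 against (Bottom, Out): payoffs 1.5, 2.9 → best response Q.
Player 3 against (Top, P): payoffs 1.7, 3 → best response Out.
Player 3 against (Top, Q): payoffs 2.8, 0.5 → best response In.
Player 3 against (Bottom, P): payoffs 3, 4.7 → best response Out.
Player 3 against (Bottom, Q): payoffs 3.8, 0.6 → best response In.
Mutual best responses: (Top, P, Out).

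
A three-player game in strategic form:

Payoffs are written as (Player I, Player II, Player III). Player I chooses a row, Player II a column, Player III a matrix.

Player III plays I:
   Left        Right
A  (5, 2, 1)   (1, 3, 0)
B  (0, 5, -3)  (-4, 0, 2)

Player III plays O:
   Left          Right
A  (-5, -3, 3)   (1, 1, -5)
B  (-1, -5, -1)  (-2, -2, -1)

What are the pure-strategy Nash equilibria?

For each player, find the best response to each opponent profile; mutual best responses are the pure NE.
Player I against (Left, I): payoffs 5, 0 → best response A.
Player I against (Left, O): payoffs -5, -1 → best response B.
Player I against (Right, I): payoffs 1, -4 → best response A.
Player I against (Right, O): payoffs 1, -2 → best response A.
Player II against (A, I): payoffs 2, 3 → best response Right.
Player II against (A, O): payoffs -3, 1 → best response Right.
Player II against (B, I): payoffs 5, 0 → best response Left.
Player II against (B, O): payoffs -5, -2 → best response Right.
Player III against (A, Left): payoffs 1, 3 → best response O.
Player III against (A, Right): payoffs 0, -5 → best response I.
Player III against (B, Left): payoffs -3, -1 → best response O.
Player III against (B, Right): payoffs 2, -1 → best response I.
Mutual best responses: (A, Right, I).

The unique pure-strategy Nash equilibrium is (A, Right, I).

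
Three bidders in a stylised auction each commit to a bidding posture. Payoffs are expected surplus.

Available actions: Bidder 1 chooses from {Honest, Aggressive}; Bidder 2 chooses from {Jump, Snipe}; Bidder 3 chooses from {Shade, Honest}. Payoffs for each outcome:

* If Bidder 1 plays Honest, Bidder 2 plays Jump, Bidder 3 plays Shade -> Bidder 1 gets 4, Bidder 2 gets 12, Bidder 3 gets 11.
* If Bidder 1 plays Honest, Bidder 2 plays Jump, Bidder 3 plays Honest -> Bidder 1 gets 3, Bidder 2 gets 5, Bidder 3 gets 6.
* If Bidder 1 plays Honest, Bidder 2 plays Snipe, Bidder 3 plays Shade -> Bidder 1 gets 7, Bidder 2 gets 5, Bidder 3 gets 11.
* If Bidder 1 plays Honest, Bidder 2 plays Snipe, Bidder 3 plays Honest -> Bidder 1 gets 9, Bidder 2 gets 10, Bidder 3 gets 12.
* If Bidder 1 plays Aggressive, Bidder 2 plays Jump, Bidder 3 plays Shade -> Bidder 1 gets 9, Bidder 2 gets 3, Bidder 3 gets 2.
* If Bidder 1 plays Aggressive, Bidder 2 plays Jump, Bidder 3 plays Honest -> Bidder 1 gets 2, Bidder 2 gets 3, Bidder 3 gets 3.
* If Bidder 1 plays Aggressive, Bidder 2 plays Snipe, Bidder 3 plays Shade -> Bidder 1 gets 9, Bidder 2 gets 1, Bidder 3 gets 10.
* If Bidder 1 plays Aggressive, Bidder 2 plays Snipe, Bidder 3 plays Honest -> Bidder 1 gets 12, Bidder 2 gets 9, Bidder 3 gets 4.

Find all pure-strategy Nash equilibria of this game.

Bidder 1 against (Jump, Shade): payoffs 4, 9 → best response Aggressive.
Bidder 1 against (Jump, Honest): payoffs 3, 2 → best response Honest.
Bidder 1 against (Snipe, Shade): payoffs 7, 9 → best response Aggressive.
Bidder 1 against (Snipe, Honest): payoffs 9, 12 → best response Aggressive.
Bidder 2 against (Honest, Shade): payoffs 12, 5 → best response Jump.
Bidder 2 against (Honest, Honest): payoffs 5, 10 → best response Snipe.
Bidder 2 against (Aggressive, Shade): payoffs 3, 1 → best response Jump.
Bidder 2 against (Aggressive, Honest): payoffs 3, 9 → best response Snipe.
Bidder 3 against (Honest, Jump): payoffs 11, 6 → best response Shade.
Bidder 3 against (Honest, Snipe): payoffs 11, 12 → best response Honest.
Bidder 3 against (Aggressive, Jump): payoffs 2, 3 → best response Honest.
Bidder 3 against (Aggressive, Snipe): payoffs 10, 4 → best response Shade.
No profile is a mutual best response for all players.

There is no pure-strategy Nash equilibrium.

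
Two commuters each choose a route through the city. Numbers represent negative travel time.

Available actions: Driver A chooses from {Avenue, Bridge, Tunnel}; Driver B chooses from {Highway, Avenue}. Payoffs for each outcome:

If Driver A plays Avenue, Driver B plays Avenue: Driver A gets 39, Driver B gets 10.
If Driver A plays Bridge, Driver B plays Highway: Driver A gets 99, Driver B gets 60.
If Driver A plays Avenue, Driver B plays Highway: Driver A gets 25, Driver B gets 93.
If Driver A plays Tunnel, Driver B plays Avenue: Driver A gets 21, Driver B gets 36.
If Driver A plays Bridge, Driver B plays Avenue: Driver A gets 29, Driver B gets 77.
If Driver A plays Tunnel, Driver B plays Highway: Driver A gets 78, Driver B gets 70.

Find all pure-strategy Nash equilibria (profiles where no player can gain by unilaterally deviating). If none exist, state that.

This game has no pure Nash equilibrium.

(Avenue, Highway): Driver A can switch to Bridge (25 → 99). Not NE.
(Avenue, Avenue): Driver B can switch to Highway (10 → 93). Not NE.
(Bridge, Highway): Driver B can switch to Avenue (60 → 77). Not NE.
(Bridge, Avenue): Driver A can switch to Avenue (29 → 39). Not NE.
(Tunnel, Highway): Driver A can switch to Bridge (78 → 99). Not NE.
(Tunnel, Avenue): Driver A can switch to Avenue (21 → 39). Not NE.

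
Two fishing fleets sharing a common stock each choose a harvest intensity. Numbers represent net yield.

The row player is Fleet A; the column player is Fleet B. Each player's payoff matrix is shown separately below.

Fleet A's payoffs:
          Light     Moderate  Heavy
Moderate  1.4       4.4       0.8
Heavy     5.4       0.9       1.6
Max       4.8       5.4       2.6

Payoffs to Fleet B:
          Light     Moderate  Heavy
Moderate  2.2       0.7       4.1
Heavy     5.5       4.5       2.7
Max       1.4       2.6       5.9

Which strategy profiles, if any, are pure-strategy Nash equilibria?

(Heavy, Light), (Max, Heavy)

Fleet A against Light: payoffs 1.4, 5.4, 4.8 → best response Heavy.
Fleet A against Moderate: payoffs 4.4, 0.9, 5.4 → best response Max.
Fleet A against Heavy: payoffs 0.8, 1.6, 2.6 → best response Max.
Fleet B against Moderate: payoffs 2.2, 0.7, 4.1 → best response Heavy.
Fleet B against Heavy: payoffs 5.5, 4.5, 2.7 → best response Light.
Fleet B against Max: payoffs 1.4, 2.6, 5.9 → best response Heavy.
Mutual best responses: (Heavy, Light); (Max, Heavy).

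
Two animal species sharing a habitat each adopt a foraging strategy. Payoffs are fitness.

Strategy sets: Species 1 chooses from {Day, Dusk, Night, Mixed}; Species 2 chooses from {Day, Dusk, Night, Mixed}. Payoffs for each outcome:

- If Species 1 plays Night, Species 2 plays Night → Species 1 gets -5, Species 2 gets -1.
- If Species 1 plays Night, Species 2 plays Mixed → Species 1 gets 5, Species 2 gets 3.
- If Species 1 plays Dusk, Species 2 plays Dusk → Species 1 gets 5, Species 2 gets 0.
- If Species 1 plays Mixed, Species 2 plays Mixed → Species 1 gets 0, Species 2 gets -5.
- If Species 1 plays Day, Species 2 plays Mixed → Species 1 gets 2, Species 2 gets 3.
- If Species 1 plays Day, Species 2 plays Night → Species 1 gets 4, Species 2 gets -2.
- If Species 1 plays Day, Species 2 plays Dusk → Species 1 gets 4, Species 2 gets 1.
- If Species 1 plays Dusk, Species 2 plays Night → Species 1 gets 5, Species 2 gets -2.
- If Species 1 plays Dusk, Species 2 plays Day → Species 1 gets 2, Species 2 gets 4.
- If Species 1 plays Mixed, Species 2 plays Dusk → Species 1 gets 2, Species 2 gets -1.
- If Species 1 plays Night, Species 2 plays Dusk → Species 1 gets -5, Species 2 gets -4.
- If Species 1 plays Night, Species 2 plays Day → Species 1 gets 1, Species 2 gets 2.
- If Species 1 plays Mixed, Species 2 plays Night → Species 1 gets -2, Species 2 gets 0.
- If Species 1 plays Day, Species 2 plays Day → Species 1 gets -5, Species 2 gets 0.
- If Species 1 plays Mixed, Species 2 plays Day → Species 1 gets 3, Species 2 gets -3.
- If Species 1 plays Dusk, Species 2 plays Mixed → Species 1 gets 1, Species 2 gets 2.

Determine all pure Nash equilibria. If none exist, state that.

(Night, Mixed)

Species 1 against Day: payoffs -5, 2, 1, 3 → best response Mixed.
Species 1 against Dusk: payoffs 4, 5, -5, 2 → best response Dusk.
Species 1 against Night: payoffs 4, 5, -5, -2 → best response Dusk.
Species 1 against Mixed: payoffs 2, 1, 5, 0 → best response Night.
Species 2 against Day: payoffs 0, 1, -2, 3 → best response Mixed.
Species 2 against Dusk: payoffs 4, 0, -2, 2 → best response Day.
Species 2 against Night: payoffs 2, -4, -1, 3 → best response Mixed.
Species 2 against Mixed: payoffs -3, -1, 0, -5 → best response Night.
Mutual best responses: (Night, Mixed).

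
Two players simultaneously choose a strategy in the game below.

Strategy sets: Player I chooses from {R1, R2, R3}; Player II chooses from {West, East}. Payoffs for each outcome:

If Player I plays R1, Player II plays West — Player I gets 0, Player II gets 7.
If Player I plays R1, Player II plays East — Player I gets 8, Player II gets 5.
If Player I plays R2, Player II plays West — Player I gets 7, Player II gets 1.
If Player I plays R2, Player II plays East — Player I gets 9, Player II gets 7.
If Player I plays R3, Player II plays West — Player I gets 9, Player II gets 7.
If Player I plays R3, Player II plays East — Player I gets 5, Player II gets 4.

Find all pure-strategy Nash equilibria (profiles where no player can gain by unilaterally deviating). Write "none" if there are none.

For each player, find the best response to each opponent profile; mutual best responses are the pure NE.
Player I against West: payoffs 0, 7, 9 → best response R3.
Player I against East: payoffs 8, 9, 5 → best response R2.
Player II against R1: payoffs 7, 5 → best response West.
Player II against R2: payoffs 1, 7 → best response East.
Player II against R3: payoffs 7, 4 → best response West.
Mutual best responses: (R2, East); (R3, West).

(R2, East) and (R3, West)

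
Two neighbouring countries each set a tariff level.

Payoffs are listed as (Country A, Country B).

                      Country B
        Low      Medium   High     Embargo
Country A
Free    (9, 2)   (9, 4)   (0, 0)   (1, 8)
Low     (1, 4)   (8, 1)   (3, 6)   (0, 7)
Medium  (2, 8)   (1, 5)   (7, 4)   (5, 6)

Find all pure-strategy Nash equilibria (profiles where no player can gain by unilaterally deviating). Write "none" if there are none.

Mark each player's best response to every combination of opponents' strategies; a profile where every player is best-responding is a pure Nash equilibrium.
Country A against Low: payoffs 9, 1, 2 → best response Free.
Country A against Medium: payoffs 9, 8, 1 → best response Free.
Country A against High: payoffs 0, 3, 7 → best response Medium.
Country A against Embargo: payoffs 1, 0, 5 → best response Medium.
Country B against Free: payoffs 2, 4, 0, 8 → best response Embargo.
Country B against Low: payoffs 4, 1, 6, 7 → best response Embargo.
Country B against Medium: payoffs 8, 5, 4, 6 → best response Low.
No profile is a mutual best response for all players.

none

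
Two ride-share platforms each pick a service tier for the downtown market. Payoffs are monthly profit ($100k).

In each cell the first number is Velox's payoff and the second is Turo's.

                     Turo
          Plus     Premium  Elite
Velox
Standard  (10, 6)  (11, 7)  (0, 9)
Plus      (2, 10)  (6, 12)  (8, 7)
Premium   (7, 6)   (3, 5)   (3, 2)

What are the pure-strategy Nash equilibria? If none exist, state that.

Velox against Plus: payoffs 10, 2, 7 → best response Standard.
Velox against Premium: payoffs 11, 6, 3 → best response Standard.
Velox against Elite: payoffs 0, 8, 3 → best response Plus.
Turo against Standard: payoffs 6, 7, 9 → best response Elite.
Turo against Plus: payoffs 10, 12, 7 → best response Premium.
Turo against Premium: payoffs 6, 5, 2 → best response Plus.
No profile is a mutual best response for all players.

No pure-strategy Nash equilibrium.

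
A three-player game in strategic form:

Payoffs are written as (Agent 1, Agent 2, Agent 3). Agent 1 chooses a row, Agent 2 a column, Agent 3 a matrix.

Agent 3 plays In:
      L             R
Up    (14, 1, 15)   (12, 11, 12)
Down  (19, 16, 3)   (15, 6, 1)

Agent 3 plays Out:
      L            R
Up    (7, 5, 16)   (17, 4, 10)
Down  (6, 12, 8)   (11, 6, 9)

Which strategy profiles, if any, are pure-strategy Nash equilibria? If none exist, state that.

(Up, L, Out)

Agent 1 against (L, In): payoffs 14, 19 → best response Down.
Agent 1 against (L, Out): payoffs 7, 6 → best response Up.
Agent 1 against (R, In): payoffs 12, 15 → best response Down.
Agent 1 against (R, Out): payoffs 17, 11 → best response Up.
Agent 2 against (Up, In): payoffs 1, 11 → best response R.
Agent 2 against (Up, Out): payoffs 5, 4 → best response L.
Agent 2 against (Down, In): payoffs 16, 6 → best response L.
Agent 2 against (Down, Out): payoffs 12, 6 → best response L.
Agent 3 against (Up, L): payoffs 15, 16 → best response Out.
Agent 3 against (Up, R): payoffs 12, 10 → best response In.
Agent 3 against (Down, L): payoffs 3, 8 → best response Out.
Agent 3 against (Down, R): payoffs 1, 9 → best response Out.
Mutual best responses: (Up, L, Out).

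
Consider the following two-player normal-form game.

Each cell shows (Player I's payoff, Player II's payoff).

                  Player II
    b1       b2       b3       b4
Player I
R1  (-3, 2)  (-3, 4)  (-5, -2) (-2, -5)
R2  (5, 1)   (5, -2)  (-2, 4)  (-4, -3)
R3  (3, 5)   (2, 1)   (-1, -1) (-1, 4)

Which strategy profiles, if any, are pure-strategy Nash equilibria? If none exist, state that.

none

Mark each player's best response to every combination of opponents' strategies; a profile where every player is best-responding is a pure Nash equilibrium.
Player I against b1: payoffs -3, 5, 3 → best response R2.
Player I against b2: payoffs -3, 5, 2 → best response R2.
Player I against b3: payoffs -5, -2, -1 → best response R3.
Player I against b4: payoffs -2, -4, -1 → best response R3.
Player II against R1: payoffs 2, 4, -2, -5 → best response b2.
Player II against R2: payoffs 1, -2, 4, -3 → best response b3.
Player II against R3: payoffs 5, 1, -1, 4 → best response b1.
No profile is a mutual best response for all players.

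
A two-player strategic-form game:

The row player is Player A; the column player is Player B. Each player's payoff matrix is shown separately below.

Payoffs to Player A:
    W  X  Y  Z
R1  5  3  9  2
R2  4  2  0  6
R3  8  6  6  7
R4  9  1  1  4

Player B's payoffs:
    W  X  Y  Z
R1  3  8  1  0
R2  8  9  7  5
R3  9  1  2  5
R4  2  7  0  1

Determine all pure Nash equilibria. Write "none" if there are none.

There is no pure-strategy Nash equilibrium.

Check each profile: it is a Nash equilibrium iff no player can strictly gain by switching unilaterally.
(R1, W): Player A can switch to R3 (5 → 8). Not NE.
(R1, X): Player A can switch to R3 (3 → 6). Not NE.
(R1, Y): Player B can switch to W (1 → 3). Not NE.
(R1, Z): Player A can switch to R2 (2 → 6). Not NE.
(R2, W): Player A can switch to R1 (4 → 5). Not NE.
(R2, X): Player A can switch to R1 (2 → 3). Not NE.
(R2, Y): Player A can switch to R1 (0 → 9). Not NE.
(R2, Z): Player A can switch to R3 (6 → 7). Not NE.
(R3, W): Player A can switch to R4 (8 → 9). Not NE.
(R3, X): Player B can switch to W (1 → 9). Not NE.
(R3, Y): Player A can switch to R1 (6 → 9). Not NE.
(R3, Z): Player B can switch to W (5 → 9). Not NE.
(The remaining 4 profiles each have a profitable deviation by the same check.)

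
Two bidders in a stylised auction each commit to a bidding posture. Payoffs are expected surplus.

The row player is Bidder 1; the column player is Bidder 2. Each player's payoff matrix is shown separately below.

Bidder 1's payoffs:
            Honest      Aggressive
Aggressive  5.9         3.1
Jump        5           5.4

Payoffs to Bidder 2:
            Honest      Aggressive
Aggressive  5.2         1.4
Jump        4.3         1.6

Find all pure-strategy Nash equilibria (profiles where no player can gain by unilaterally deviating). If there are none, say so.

Bidder 1 against Honest: payoffs 5.9, 5 → best response Aggressive.
Bidder 1 against Aggressive: payoffs 3.1, 5.4 → best response Jump.
Bidder 2 against Aggressive: payoffs 5.2, 1.4 → best response Honest.
Bidder 2 against Jump: payoffs 4.3, 1.6 → best response Honest.
Mutual best responses: (Aggressive, Honest).

(Aggressive, Honest)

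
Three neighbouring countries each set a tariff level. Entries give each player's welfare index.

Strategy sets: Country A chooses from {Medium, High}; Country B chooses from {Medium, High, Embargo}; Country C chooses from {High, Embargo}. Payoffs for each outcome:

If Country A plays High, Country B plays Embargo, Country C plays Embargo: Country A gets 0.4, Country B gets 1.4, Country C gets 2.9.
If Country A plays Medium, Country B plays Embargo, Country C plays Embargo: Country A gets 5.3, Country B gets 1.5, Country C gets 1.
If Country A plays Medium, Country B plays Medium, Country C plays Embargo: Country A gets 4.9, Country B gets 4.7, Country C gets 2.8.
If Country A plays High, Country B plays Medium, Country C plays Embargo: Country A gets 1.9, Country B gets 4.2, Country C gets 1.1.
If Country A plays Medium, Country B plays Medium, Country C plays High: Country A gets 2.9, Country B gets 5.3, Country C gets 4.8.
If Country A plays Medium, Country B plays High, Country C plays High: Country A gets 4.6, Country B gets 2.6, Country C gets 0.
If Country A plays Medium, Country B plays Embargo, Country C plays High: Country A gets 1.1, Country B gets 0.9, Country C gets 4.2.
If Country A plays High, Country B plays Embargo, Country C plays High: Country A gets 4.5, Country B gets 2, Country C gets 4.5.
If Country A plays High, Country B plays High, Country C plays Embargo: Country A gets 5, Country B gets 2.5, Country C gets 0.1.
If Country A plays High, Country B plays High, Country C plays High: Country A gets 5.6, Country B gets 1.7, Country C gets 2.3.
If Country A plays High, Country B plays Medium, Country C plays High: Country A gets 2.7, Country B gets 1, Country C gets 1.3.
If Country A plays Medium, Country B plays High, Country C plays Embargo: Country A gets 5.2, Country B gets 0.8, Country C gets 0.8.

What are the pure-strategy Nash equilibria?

The pure Nash equilibria are (Medium, Medium, High); (High, Embargo, High).

For each strategy profile, look for a profitable unilateral deviation.
(Medium, Medium, High): Country A gets 2.9, best alternative 2.7; Country B gets 5.3, best alternative 2.6; Country C gets 4.8, best alternative 2.8. No profitable deviation — NE.
(Medium, Medium, Embargo): Country C can switch to High (2.8 → 4.8). Not NE.
(Medium, High, High): Country A can switch to High (4.6 → 5.6). Not NE.
(Medium, High, Embargo): Country B can switch to Medium (0.8 → 4.7). Not NE.
(Medium, Embargo, High): Country A can switch to High (1.1 → 4.5). Not NE.
(Medium, Embargo, Embargo): Country B can switch to Medium (1.5 → 4.7). Not NE.
(High, Medium, High): Country A can switch to Medium (2.7 → 2.9). Not NE.
(High, Medium, Embargo): Country A can switch to Medium (1.9 → 4.9). Not NE.
(High, High, High): Country B can switch to Embargo (1.7 → 2). Not NE.
(High, Embargo, High): Country A gets 4.5, best alternative 1.1; Country B gets 2, best alternative 1.7; Country C gets 4.5, best alternative 2.9. No profitable deviation — NE.
(The remaining 2 profiles each have a profitable deviation by the same check.)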